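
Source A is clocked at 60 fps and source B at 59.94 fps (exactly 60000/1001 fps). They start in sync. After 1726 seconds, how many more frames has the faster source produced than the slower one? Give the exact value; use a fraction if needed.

A emits 60 × 1726 = 103560 frames; B emits 60000/1001 × 1726 = 103560000/1001.
Difference = 103560/1001 frames (≈ 103.4565); B is behind A.

103560/1001 frames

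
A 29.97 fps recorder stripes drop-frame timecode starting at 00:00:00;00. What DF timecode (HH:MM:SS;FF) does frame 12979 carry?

Each 10-minute DF block holds 10 × 60 × 30 − 9 × 2 = 17982 frames. 12979 ÷ 17982 → 0 full blocks, remainder 12979.
Within the partial block the first minute is 1800 frames and each further minute 1798, so 7 further minute boundaries passed. Total skipped labels = 18 × 0 + 2 × 7 = 14.
Non-drop label index = 12979 + 14 = 12993; at 30 labels/s that is 00:07:13:03, i.e. DF 00:07:13;03.

00:07:13;03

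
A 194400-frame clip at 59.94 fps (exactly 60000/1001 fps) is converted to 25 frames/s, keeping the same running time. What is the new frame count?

Target frames = source frames × (target rate / source rate) = 194400 × (25)/(60000/1001) = 194400 × 1001/2400 = 81081.

81081 frames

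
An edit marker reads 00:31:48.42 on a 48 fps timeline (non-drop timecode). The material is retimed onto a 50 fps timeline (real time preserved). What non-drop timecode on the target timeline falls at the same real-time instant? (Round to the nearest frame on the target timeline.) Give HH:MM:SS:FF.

00:31:48:44

Source frame index: (0×3600 + 31×60 + 48) × 48 + 42 = 91626.
Real time: 91626 / (48) = 15271/8 s.
Target frame: (15271/8) × (50) = 381775/4 ≈ 95443.750 → 95444.
At 50 labels/s: frame 95444 → 00:31:48:44.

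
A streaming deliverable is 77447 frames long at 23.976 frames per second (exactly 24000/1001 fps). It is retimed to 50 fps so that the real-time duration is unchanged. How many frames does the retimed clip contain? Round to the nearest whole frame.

161509 frames

Frames at target rate = 77447 × (50) / (24000/1001) = 77524447/480 ≈ 161509.265.
Nearest whole frame: 161509.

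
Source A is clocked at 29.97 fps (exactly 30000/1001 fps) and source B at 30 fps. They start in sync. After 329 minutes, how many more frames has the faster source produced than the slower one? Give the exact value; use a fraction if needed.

84600/143 frames

329 min = 19740 s.
A emits 30000/1001 × 19740 = 84600000/143 frames; B emits 30 × 19740 = 592200.
Difference = 84600/143 frames (≈ 591.6084); B is ahead of A.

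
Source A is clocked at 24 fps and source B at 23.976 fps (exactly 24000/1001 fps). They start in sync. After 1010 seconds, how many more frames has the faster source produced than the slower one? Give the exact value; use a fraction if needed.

A emits 24 × 1010 = 24240 frames; B emits 24000/1001 × 1010 = 24240000/1001.
Difference = 24240/1001 frames (≈ 24.2158); B is behind A.

24240/1001 frames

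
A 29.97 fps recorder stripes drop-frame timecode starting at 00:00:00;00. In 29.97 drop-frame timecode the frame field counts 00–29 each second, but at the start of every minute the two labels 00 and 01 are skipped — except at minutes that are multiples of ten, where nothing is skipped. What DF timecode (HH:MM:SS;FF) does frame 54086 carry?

00:30:04;20

Ten DF minutes hold 17982 frames, so frame 54086 lies in block 3 (frames 53946–71927) with 140 frames into that block.
The block's first minute is 1800 frames and the rest 1798 each; 140 frames reaches minute 0, so 3 × 18 + 0 × 2 = 54 labels have been skipped so far.
Adding those back, label number 54086 + 54 = 54140 at 30 labels/s is 1804 s + 20 f = 0 h 30 min 4 s frame 20, i.e. 00:30:04;20.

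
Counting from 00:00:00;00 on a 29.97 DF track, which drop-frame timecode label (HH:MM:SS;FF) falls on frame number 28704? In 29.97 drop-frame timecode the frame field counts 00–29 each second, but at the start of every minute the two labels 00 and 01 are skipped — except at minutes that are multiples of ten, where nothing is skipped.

00:15:57;22

Each 10-minute DF block holds 10 × 60 × 30 − 9 × 2 = 17982 frames. 28704 ÷ 17982 → 1 full block, remainder 10722.
Within the partial block the first minute is 1800 frames and each further minute 1798, so 5 further minute boundaries passed. Total skipped labels = 18 × 1 + 2 × 5 = 28.
Non-drop label index = 28704 + 28 = 28732; at 30 labels/s that is 00:15:57:22, i.e. DF 00:15:57;22.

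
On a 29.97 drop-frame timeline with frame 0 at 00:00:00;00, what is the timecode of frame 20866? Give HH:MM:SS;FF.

00:11:36;06

Each 10-minute DF block holds 10 × 60 × 30 − 9 × 2 = 17982 frames. 20866 ÷ 17982 → 1 full block, remainder 2884.
Within the partial block the first minute is 1800 frames and each further minute 1798, so 1 further minute boundary passed. Total skipped labels = 18 × 1 + 2 × 1 = 20.
Non-drop label index = 20866 + 20 = 20886; at 30 labels/s that is 00:11:36:06, i.e. DF 00:11:36;06.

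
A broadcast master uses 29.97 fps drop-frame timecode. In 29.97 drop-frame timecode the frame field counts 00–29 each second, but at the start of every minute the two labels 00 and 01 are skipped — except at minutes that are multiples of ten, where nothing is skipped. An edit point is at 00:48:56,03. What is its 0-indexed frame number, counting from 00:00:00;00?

Complete 10-minute blocks: 4, each 17982 frames → 71928.
Remaining 8 whole minutes in the current block: 1800 + 7 × 1798 = 14386 frames.
Within the current minute: 56 × 30 + 3 − 2 = 1681 (labels ;00/;01 skipped at this minute). Total = 71928 + 14386 + 1681 = 87995.

87995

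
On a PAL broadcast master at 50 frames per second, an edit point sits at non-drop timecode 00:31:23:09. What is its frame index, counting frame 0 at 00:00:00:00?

Total seconds to the label: (0 × 3600 + 31 × 60 + 23) = 1883.
Frame index = 1883 × 50 + 9 = 94159.

94159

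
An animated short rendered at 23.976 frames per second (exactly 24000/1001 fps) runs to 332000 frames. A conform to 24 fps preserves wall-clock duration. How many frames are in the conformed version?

332332 frames

Target frames = source frames × (target rate / source rate) = 332000 × (24)/(24000/1001) = 332000 × 1001/1000 = 332332.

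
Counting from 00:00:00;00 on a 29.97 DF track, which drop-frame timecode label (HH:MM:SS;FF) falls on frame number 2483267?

Each 10-minute DF block holds 10 × 60 × 30 − 9 × 2 = 17982 frames. 2483267 ÷ 17982 → 138 full blocks, remainder 1751.
Within the partial block the first minute is 1800 frames and each further minute 1798, so 0 further minute boundaries passed. Total skipped labels = 18 × 138 + 2 × 0 = 2484.
Non-drop label index = 2483267 + 2484 = 2485751; at 30 labels/s that is 23:00:58:11, i.e. DF 23:00:58;11.

23:00:58;11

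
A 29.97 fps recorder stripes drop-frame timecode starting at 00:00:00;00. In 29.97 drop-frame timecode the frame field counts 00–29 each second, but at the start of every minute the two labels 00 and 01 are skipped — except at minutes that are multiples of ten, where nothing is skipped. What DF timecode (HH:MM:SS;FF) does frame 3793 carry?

00:02:06;17

Ten DF minutes hold 17982 frames, so frame 3793 lies in block 0 (frames 0–17981) with 3793 frames into that block.
The block's first minute is 1800 frames and the rest 1798 each; 3793 frames reaches minute 2, so 0 × 18 + 2 × 2 = 4 labels have been skipped so far.
Adding those back, label number 3793 + 4 = 3797 at 30 labels/s is 126 s + 17 f = 0 h 2 min 6 s frame 17, i.e. 00:02:06;17.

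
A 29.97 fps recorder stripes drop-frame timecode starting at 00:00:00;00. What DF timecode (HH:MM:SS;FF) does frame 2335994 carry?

Each 10-minute DF block holds 10 × 60 × 30 − 9 × 2 = 17982 frames. 2335994 ÷ 17982 → 129 full blocks, remainder 16316.
Within the partial block the first minute is 1800 frames and each further minute 1798, so 9 further minute boundaries passed. Total skipped labels = 18 × 129 + 2 × 9 = 2340.
Non-drop label index = 2335994 + 2340 = 2338334; at 30 labels/s that is 21:39:04:14, i.e. DF 21:39:04;14.

21:39:04;14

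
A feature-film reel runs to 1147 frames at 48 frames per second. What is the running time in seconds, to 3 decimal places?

23.896 seconds

Running time = 1147 × 1/48 = 1147/48 s ≈ 23.896 s.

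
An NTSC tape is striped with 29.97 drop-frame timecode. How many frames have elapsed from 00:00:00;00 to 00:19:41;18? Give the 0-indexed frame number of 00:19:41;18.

Complete 10-minute blocks: 1, each 17982 frames → 17982.
Remaining 9 whole minutes in the current block: 1800 + 8 × 1798 = 16184 frames.
Within the current minute: 41 × 30 + 18 − 2 = 1246 (labels ;00/;01 skipped at this minute). Total = 17982 + 16184 + 1246 = 35412.

35412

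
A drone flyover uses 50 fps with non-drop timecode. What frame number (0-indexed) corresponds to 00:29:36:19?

frame 88819

Total seconds to the label: (0 × 3600 + 29 × 60 + 36) = 1776.
Frame index = 1776 × 50 + 19 = 88819.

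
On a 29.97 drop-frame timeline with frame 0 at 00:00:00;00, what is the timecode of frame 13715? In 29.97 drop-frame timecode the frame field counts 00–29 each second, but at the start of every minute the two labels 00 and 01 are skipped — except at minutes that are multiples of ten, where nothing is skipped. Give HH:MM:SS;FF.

Each 10-minute DF block holds 10 × 60 × 30 − 9 × 2 = 17982 frames. 13715 ÷ 17982 → 0 full blocks, remainder 13715.
Within the partial block the first minute is 1800 frames and each further minute 1798, so 7 further minute boundaries passed. Total skipped labels = 18 × 0 + 2 × 7 = 14.
Non-drop label index = 13715 + 14 = 13729; at 30 labels/s that is 00:07:37:19, i.e. DF 00:07:37;19.

00:07:37;19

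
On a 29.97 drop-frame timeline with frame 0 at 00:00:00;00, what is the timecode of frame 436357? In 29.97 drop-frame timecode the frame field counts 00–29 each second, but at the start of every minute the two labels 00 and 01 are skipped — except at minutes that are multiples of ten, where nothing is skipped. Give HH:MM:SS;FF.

Ten DF minutes hold 17982 frames, so frame 436357 lies in block 24 (frames 431568–449549) with 4789 frames into that block.
The block's first minute is 1800 frames and the rest 1798 each; 4789 frames reaches minute 2, so 24 × 18 + 2 × 2 = 436 labels have been skipped so far.
Adding those back, label number 436357 + 436 = 436793 at 30 labels/s is 14559 s + 23 f = 4 h 2 min 39 s frame 23, i.e. 04:02:39;23.

04:02:39;23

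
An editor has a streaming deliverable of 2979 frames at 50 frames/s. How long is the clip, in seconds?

Running time = 2979 / (50) = 59.58 s.

59.58 seconds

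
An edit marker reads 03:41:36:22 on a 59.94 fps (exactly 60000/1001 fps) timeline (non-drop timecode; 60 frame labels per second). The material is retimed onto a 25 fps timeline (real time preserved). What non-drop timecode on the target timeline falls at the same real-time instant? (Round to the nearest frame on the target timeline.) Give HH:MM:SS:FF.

Source frame index: (3×3600 + 41×60 + 36) × 60 + 22 = 797782.
Real time: 797782 / (60000/1001) = 399289891/30000 s.
Target frame: (399289891/30000) × (25) = 399289891/1200 ≈ 332741.576 → 332742.
At 25 labels/s: frame 332742 → 03:41:49:17.

03:41:49:17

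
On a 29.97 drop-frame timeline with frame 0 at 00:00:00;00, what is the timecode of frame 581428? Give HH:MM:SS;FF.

05:23:20;10

Each 10-minute DF block holds 10 × 60 × 30 − 9 × 2 = 17982 frames. 581428 ÷ 17982 → 32 full blocks, remainder 6004.
Within the partial block the first minute is 1800 frames and each further minute 1798, so 3 further minute boundaries passed. Total skipped labels = 18 × 32 + 2 × 3 = 582.
Non-drop label index = 581428 + 582 = 582010; at 30 labels/s that is 05:23:20:10, i.e. DF 05:23:20;10.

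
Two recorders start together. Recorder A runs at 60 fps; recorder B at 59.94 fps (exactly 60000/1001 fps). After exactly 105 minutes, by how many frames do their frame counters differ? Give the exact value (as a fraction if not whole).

105 min = 6300 s.
A emits 60 × 6300 = 378000 frames; B emits 60000/1001 × 6300 = 54000000/143.
Difference = 54000/143 frames (≈ 377.6224); B is behind A.

54000/143 frames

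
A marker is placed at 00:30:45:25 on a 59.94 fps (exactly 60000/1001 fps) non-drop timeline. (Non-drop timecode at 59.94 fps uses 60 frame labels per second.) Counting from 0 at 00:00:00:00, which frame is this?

frame 110725

Total seconds to the label: (0 × 3600 + 30 × 60 + 45) = 1845.
Frame index = 1845 × 60 + 25 = 110725.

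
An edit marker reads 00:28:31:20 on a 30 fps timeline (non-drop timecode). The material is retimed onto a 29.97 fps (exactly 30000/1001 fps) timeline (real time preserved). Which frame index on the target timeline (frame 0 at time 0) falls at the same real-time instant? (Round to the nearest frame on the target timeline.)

Source frame index: (0×3600 + 28×60 + 31) × 30 + 20 = 51350.
Real time: 51350 / (30) = 5135/3 s.
Target frame: (5135/3) × (30000/1001) = 3950000/77 ≈ 51298.701 → 51299.

frame 51299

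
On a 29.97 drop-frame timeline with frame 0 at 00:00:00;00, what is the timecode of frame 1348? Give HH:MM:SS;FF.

00:00:44;28

Ten DF minutes hold 17982 frames, so frame 1348 lies in block 0 (frames 0–17981) with 1348 frames into that block.
The block's first minute is 1800 frames and the rest 1798 each; 1348 frames reaches minute 0, so 0 × 18 + 0 × 2 = 0 labels have been skipped so far.
Adding those back, label number 1348 + 0 = 1348 at 30 labels/s is 44 s + 28 f = 0 h 0 min 44 s frame 28, i.e. 00:00:44;28.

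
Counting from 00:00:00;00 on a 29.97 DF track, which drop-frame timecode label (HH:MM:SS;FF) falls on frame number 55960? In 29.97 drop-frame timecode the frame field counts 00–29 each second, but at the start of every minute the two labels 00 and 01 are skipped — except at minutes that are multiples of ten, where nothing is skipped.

00:31:07;06

Each 10-minute DF block holds 10 × 60 × 30 − 9 × 2 = 17982 frames. 55960 ÷ 17982 → 3 full blocks, remainder 2014.
Within the partial block the first minute is 1800 frames and each further minute 1798, so 1 further minute boundary passed. Total skipped labels = 18 × 3 + 2 × 1 = 56.
Non-drop label index = 55960 + 56 = 56016; at 30 labels/s that is 00:31:07:06, i.e. DF 00:31:07;06.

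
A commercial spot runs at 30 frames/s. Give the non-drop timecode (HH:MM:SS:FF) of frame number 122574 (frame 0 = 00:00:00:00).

01:08:05:24

122574 ÷ 30 = 4085 full seconds, remainder 24 frames.
4085 s = 1 h 8 min 5 s.
Timecode: 01:08:05:24.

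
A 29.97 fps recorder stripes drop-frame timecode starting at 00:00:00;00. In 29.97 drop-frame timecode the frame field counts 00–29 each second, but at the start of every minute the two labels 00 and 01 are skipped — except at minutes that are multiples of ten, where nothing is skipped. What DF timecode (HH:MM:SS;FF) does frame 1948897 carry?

Each 10-minute DF block holds 10 × 60 × 30 − 9 × 2 = 17982 frames. 1948897 ÷ 17982 → 108 full blocks, remainder 6841.
Within the partial block the first minute is 1800 frames and each further minute 1798, so 3 further minute boundaries passed. Total skipped labels = 18 × 108 + 2 × 3 = 1950.
Non-drop label index = 1948897 + 1950 = 1950847; at 30 labels/s that is 18:03:48:07, i.e. DF 18:03:48;07.

18:03:48;07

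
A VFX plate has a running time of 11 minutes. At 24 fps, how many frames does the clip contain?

11 min = 660 s.
Frames = 660 × 24 = 15840.

15840 frames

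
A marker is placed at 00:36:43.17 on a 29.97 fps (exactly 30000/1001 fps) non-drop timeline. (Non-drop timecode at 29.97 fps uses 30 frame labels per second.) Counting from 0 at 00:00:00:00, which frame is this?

Total seconds to the label: (0 × 3600 + 36 × 60 + 43) = 2203.
Frame index = 2203 × 30 + 17 = 66107.

frame 66107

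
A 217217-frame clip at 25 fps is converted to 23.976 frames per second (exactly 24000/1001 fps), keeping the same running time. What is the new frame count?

Target frames = source frames × (target rate / source rate) = 217217 × (24000/1001)/(25) = 217217 × 960/1001 = 208320.

208320 frames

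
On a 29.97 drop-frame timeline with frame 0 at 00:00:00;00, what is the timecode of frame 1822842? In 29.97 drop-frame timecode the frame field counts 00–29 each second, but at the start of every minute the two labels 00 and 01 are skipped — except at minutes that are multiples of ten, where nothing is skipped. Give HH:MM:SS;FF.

Each 10-minute DF block holds 10 × 60 × 30 − 9 × 2 = 17982 frames. 1822842 ÷ 17982 → 101 full blocks, remainder 6660.
Within the partial block the first minute is 1800 frames and each further minute 1798, so 3 further minute boundaries passed. Total skipped labels = 18 × 101 + 2 × 3 = 1824.
Non-drop label index = 1822842 + 1824 = 1824666; at 30 labels/s that is 16:53:42:06, i.e. DF 16:53:42;06.

16:53:42;06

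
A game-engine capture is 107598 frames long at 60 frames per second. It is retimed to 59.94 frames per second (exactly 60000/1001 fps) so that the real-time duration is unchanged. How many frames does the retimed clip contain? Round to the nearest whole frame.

107491 frames

Frames at target rate = 107598 × (60000/1001) / (60) = 107598000/1001 ≈ 107490.509.
Nearest whole frame: 107491.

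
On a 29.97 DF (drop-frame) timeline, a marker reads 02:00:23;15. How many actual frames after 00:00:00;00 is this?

As if non-drop at 30 labels/s: (2 × 3600 + 0 × 60 + 23) × 30 + 15 = 216705.
Minute boundaries passed: 120; those not divisible by 10: 120 − 12 = 108; dropped labels = 2 × 108 = 216.
Actual frame index = 216705 − 216 = 216489.

216489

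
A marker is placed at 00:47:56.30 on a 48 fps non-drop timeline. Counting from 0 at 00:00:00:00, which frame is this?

frame 138078

Total seconds to the label: (0 × 3600 + 47 × 60 + 56) = 2876.
Frame index = 2876 × 48 + 30 = 138078.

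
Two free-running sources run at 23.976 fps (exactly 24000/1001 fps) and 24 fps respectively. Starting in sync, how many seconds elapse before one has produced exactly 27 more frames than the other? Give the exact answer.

The gap grows by |24 − 24000/1001| = 24/1001 frames per second.
Time for a 27-frame gap: 27 ÷ (24/1001) = 1126.125 s.

1126.125 seconds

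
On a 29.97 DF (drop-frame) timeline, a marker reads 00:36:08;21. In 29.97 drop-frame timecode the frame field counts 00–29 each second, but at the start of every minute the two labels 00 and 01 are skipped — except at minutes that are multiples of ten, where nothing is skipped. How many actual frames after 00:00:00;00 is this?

Complete 10-minute blocks: 3, each 17982 frames → 53946.
Remaining 6 whole minutes in the current block: 1800 + 5 × 1798 = 10790 frames.
Within the current minute: 8 × 30 + 21 − 2 = 259 (labels ;00/;01 skipped at this minute). Total = 53946 + 10790 + 259 = 64995.

64995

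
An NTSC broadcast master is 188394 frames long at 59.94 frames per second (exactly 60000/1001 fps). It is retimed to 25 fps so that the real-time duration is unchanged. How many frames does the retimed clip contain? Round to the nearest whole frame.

78576 frames

Frames at target rate = 188394 × (25) / (60000/1001) = 31430399/400 ≈ 78575.997.
Nearest whole frame: 78576.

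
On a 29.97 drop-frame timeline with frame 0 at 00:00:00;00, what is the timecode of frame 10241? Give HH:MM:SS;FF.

Ten DF minutes hold 17982 frames, so frame 10241 lies in block 0 (frames 0–17981) with 10241 frames into that block.
The block's first minute is 1800 frames and the rest 1798 each; 10241 frames reaches minute 5, so 0 × 18 + 5 × 2 = 10 labels have been skipped so far.
Adding those back, label number 10241 + 10 = 10251 at 30 labels/s is 341 s + 21 f = 0 h 5 min 41 s frame 21, i.e. 00:05:41;21.

00:05:41;21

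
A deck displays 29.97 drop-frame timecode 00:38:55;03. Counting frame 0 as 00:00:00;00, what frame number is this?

As if non-drop at 30 labels/s: (0 × 3600 + 38 × 60 + 55) × 30 + 3 = 70053.
Minute boundaries passed: 38; those not divisible by 10: 38 − 3 = 35; dropped labels = 2 × 35 = 70.
Actual frame index = 70053 − 70 = 69983.

69983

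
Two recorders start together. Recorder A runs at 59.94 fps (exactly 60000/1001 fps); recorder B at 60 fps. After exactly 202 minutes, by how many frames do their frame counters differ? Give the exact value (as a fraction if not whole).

202 min = 12120 s.
A emits 60000/1001 × 12120 = 727200000/1001 frames; B emits 60 × 12120 = 727200.
Difference = 727200/1001 frames (≈ 726.4735); B is ahead of A.

727200/1001 frames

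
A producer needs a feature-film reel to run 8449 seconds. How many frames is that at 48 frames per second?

Frames = 8449 × 48 = 405552.

405552 frames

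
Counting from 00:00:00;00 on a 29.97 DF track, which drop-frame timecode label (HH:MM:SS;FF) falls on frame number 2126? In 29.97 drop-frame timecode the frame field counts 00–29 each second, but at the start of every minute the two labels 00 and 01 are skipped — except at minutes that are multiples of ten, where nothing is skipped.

00:01:10;28

Each 10-minute DF block holds 10 × 60 × 30 − 9 × 2 = 17982 frames. 2126 ÷ 17982 → 0 full blocks, remainder 2126.
Within the partial block the first minute is 1800 frames and each further minute 1798, so 1 further minute boundary passed. Total skipped labels = 18 × 0 + 2 × 1 = 2.
Non-drop label index = 2126 + 2 = 2128; at 30 labels/s that is 00:01:10:28, i.e. DF 00:01:10;28.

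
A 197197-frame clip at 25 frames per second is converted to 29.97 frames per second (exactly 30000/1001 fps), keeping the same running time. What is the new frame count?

236400 frames

Target frames = source frames × (target rate / source rate) = 197197 × (30000/1001)/(25) = 197197 × 1200/1001 = 236400.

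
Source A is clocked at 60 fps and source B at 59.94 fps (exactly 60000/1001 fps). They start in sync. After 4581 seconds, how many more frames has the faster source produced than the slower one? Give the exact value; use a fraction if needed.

274860/1001 frames

A emits 60 × 4581 = 274860 frames; B emits 60000/1001 × 4581 = 274860000/1001.
Difference = 274860/1001 frames (≈ 274.5854); B is behind A.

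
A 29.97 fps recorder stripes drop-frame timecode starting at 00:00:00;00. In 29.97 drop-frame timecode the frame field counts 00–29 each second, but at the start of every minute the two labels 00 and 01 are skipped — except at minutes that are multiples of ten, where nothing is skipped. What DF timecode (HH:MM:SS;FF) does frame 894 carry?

Each 10-minute DF block holds 10 × 60 × 30 − 9 × 2 = 17982 frames. 894 ÷ 17982 → 0 full blocks, remainder 894.
Within the partial block the first minute is 1800 frames and each further minute 1798, so 0 further minute boundaries passed. Total skipped labels = 18 × 0 + 2 × 0 = 0.
Non-drop label index = 894 + 0 = 894; at 30 labels/s that is 00:00:29:24, i.e. DF 00:00:29;24.

00:00:29;24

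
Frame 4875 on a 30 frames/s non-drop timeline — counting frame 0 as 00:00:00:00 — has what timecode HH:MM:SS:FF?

4875 ÷ 30 = 162 full seconds, remainder 15 frames.
162 s = 0 h 2 min 42 s.
Timecode: 00:02:42:15.

00:02:42:15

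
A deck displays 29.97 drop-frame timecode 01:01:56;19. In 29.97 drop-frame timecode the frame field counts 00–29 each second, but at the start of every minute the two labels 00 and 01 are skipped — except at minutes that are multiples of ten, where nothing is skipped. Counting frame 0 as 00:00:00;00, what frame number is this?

111389

As if non-drop at 30 labels/s: (1 × 3600 + 1 × 60 + 56) × 30 + 19 = 111499.
Minute boundaries passed: 61; those not divisible by 10: 61 − 6 = 55; dropped labels = 2 × 55 = 110.
Actual frame index = 111499 − 110 = 111389.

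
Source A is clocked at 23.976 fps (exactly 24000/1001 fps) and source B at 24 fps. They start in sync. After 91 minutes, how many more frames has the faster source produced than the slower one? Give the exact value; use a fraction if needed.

91 min = 5460 s.
A emits 24000/1001 × 5460 = 1440000/11 frames; B emits 24 × 5460 = 131040.
Difference = 1440/11 frames (≈ 130.9091); B is ahead of A.

1440/11 frames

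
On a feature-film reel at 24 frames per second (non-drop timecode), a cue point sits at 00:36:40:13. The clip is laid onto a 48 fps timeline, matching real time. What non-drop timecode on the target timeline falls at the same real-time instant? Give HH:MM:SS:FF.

00:36:40:26

Source frame index: (0×3600 + 36×60 + 40) × 24 + 13 = 52813.
Real time: 52813 / (24) = 52813/24 s.
Target frame: (52813/24) × (48) = 105626.
At 48 labels/s: frame 105626 → 00:36:40:26.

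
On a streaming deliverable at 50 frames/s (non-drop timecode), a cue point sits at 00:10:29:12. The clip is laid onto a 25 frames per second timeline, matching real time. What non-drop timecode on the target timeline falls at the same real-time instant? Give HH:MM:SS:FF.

00:10:29:06

Source frame index: (0×3600 + 10×60 + 29) × 50 + 12 = 31462.
Real time: 31462 / (50) = 15731/25 s.
Target frame: (15731/25) × (25) = 15731.
At 25 labels/s: frame 15731 → 00:10:29:06.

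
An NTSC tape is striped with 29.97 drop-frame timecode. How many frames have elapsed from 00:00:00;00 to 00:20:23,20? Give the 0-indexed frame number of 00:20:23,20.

As if non-drop at 30 labels/s: (0 × 3600 + 20 × 60 + 23) × 30 + 20 = 36710.
Minute boundaries passed: 20; those not divisible by 10: 20 − 2 = 18; dropped labels = 2 × 18 = 36.
Actual frame index = 36710 − 36 = 36674.

36674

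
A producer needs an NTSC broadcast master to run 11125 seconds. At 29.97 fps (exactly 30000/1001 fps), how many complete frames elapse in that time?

333416 frames

Frames = 11125 × 30000/1001 = 333750000/1001 ≈ 333416.5834.
Complete frames: 333416.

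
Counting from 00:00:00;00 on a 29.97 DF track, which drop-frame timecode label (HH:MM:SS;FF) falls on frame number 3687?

00:02:03;01

Each 10-minute DF block holds 10 × 60 × 30 − 9 × 2 = 17982 frames. 3687 ÷ 17982 → 0 full blocks, remainder 3687.
Within the partial block the first minute is 1800 frames and each further minute 1798, so 2 further minute boundaries passed. Total skipped labels = 18 × 0 + 2 × 2 = 4.
Non-drop label index = 3687 + 4 = 3691; at 30 labels/s that is 00:02:03:01, i.e. DF 00:02:03;01.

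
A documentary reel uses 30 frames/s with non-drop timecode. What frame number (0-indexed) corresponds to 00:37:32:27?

Total seconds to the label: (0 × 3600 + 37 × 60 + 32) = 2252.
Frame index = 2252 × 30 + 27 = 67587.

frame 67587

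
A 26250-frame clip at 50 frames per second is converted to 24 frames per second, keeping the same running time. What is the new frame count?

Target frames = source frames × (target rate / source rate) = 26250 × (24)/(50) = 26250 × 12/25 = 12600.

12600 frames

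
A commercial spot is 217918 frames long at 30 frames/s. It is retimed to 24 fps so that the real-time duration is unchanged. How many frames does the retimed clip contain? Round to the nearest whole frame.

Frames at target rate = 217918 × (24) / (30) = 871672/5 ≈ 174334.400.
Nearest whole frame: 174334.

174334 frames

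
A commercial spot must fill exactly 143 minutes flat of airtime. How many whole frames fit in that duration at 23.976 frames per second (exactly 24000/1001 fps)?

143 min = 8580 s.
Frames = 8580 × 24000/1001 = 1440000/7 ≈ 205714.2857.
Complete frames: 205714.

205714 frames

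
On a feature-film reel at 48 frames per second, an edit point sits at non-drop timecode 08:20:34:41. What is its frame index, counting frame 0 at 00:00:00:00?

frame 1441673

Total seconds to the label: (8 × 3600 + 20 × 60 + 34) = 30034.
Frame index = 30034 × 48 + 41 = 1441673.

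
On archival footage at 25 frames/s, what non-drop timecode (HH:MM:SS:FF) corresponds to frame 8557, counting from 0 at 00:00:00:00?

8557 ÷ 25 = 342 full seconds, remainder 7 frames.
342 s = 0 h 5 min 42 s.
Timecode: 00:05:42:07.

00:05:42:07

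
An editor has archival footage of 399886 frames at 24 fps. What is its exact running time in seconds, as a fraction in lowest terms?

Running time = 399886 ÷ (24) = 399886 × 1/24 = 199943/12 s.

199943/12 seconds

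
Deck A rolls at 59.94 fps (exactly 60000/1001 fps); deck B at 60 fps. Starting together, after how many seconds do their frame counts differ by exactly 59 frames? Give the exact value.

The gap grows by |60 − 60000/1001| = 60/1001 frames per second.
Time for a 59-frame gap: 59 ÷ (60/1001) = 59059/60 s.

59059/60 seconds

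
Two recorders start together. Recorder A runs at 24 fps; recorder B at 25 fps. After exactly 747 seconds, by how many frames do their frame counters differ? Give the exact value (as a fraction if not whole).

A emits 24 × 747 = 17928 frames; B emits 25 × 747 = 18675.
Difference = 747 frames; B is ahead of A.

747 frames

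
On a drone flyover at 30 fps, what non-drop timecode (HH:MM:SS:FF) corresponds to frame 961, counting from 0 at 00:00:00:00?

961 ÷ 30 = 32 full seconds, remainder 1 frame.
32 s = 0 h 0 min 32 s.
Timecode: 00:00:32:01.

00:00:32:01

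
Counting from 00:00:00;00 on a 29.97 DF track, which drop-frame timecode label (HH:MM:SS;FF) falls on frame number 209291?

Ten DF minutes hold 17982 frames, so frame 209291 lies in block 11 (frames 197802–215783) with 11489 frames into that block.
The block's first minute is 1800 frames and the rest 1798 each; 11489 frames reaches minute 6, so 11 × 18 + 6 × 2 = 210 labels have been skipped so far.
Adding those back, label number 209291 + 210 = 209501 at 30 labels/s is 6983 s + 11 f = 1 h 56 min 23 s frame 11, i.e. 01:56:23;11.

01:56:23;11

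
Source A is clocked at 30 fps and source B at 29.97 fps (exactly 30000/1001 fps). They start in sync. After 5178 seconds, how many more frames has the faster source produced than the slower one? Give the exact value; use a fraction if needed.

A emits 30 × 5178 = 155340 frames; B emits 30000/1001 × 5178 = 155340000/1001.
Difference = 155340/1001 frames (≈ 155.1848); B is behind A.

155340/1001 frames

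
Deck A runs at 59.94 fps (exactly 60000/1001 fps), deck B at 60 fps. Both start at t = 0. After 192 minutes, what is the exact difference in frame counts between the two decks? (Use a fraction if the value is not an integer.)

691200/1001 frames

192 min = 11520 s.
A emits 60000/1001 × 11520 = 691200000/1001 frames; B emits 60 × 11520 = 691200.
Difference = 691200/1001 frames (≈ 690.5095); B is ahead of A.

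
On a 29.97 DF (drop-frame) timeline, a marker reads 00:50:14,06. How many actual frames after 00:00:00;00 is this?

As if non-drop at 30 labels/s: (0 × 3600 + 50 × 60 + 14) × 30 + 6 = 90426.
Minute boundaries passed: 50; those not divisible by 10: 50 − 5 = 45; dropped labels = 2 × 45 = 90.
Actual frame index = 90426 − 90 = 90336.

90336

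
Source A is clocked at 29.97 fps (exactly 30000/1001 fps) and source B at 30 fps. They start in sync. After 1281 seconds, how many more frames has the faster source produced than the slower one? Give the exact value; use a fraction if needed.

A emits 30000/1001 × 1281 = 5490000/143 frames; B emits 30 × 1281 = 38430.
Difference = 5490/143 frames (≈ 38.3916); B is ahead of A.

5490/143 frames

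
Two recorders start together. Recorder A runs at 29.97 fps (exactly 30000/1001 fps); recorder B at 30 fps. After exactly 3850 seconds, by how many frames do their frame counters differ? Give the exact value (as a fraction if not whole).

1500/13 frames

A emits 30000/1001 × 3850 = 1500000/13 frames; B emits 30 × 3850 = 115500.
Difference = 1500/13 frames (≈ 115.3846); B is ahead of A.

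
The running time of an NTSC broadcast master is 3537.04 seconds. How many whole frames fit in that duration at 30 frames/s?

Frames = 3537.04 × 30 = 530556/5 ≈ 106111.2000.
Complete frames: 106111.

106111 frames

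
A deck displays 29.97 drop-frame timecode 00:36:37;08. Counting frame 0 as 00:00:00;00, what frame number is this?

65852

Complete 10-minute blocks: 3, each 17982 frames → 53946.
Remaining 6 whole minutes in the current block: 1800 + 5 × 1798 = 10790 frames.
Within the current minute: 37 × 30 + 8 − 2 = 1116 (labels ;00/;01 skipped at this minute). Total = 53946 + 10790 + 1116 = 65852.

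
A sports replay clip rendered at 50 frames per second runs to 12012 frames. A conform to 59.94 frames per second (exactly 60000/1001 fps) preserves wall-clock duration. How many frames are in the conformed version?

14400 frames

Target frames = source frames × (target rate / source rate) = 12012 × (60000/1001)/(50) = 12012 × 1200/1001 = 14400.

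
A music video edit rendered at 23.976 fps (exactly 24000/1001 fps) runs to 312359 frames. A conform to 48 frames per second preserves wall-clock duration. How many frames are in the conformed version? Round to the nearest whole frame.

625343 frames

Frames at target rate = 312359 × (48) / (24000/1001) = 312671359/500 ≈ 625342.718.
Nearest whole frame: 625343.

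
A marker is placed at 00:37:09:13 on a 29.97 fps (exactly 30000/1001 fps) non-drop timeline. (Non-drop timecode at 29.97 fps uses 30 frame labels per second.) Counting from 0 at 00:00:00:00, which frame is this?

66883

Total seconds to the label: (0 × 3600 + 37 × 60 + 9) = 2229.
Frame index = 2229 × 30 + 13 = 66883.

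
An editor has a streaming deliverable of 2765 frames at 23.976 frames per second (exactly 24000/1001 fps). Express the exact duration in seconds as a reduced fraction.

553553/4800 seconds

Running time = 2765 ÷ (24000/1001) = 2765 × 1001/24000 = 553553/4800 s.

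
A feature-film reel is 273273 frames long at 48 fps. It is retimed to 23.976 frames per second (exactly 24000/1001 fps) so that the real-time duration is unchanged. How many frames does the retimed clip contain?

Target frames = source frames × (target rate / source rate) = 273273 × (24000/1001)/(48) = 273273 × 500/1001 = 136500.

136500 frames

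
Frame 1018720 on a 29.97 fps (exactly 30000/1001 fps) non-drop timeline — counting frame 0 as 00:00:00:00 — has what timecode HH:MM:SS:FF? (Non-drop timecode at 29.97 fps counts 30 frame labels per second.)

09:25:57:10

1018720 ÷ 30 = 33957 full seconds, remainder 10 frames.
33957 s = 9 h 25 min 57 s.
Timecode: 09:25:57:10.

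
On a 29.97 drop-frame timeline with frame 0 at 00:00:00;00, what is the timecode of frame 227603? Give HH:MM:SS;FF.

02:06:34;11

Ten DF minutes hold 17982 frames, so frame 227603 lies in block 12 (frames 215784–233765) with 11819 frames into that block.
The block's first minute is 1800 frames and the rest 1798 each; 11819 frames reaches minute 6, so 12 × 18 + 6 × 2 = 228 labels have been skipped so far.
Adding those back, label number 227603 + 228 = 227831 at 30 labels/s is 7594 s + 11 f = 2 h 6 min 34 s frame 11, i.e. 02:06:34;11.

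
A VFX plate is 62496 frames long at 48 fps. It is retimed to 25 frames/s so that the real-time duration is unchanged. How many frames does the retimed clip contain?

Target frames = source frames × (target rate / source rate) = 62496 × (25)/(48) = 62496 × 25/48 = 32550.

32550 frames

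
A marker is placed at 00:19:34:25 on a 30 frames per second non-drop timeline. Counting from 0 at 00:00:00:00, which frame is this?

Total seconds to the label: (0 × 3600 + 19 × 60 + 34) = 1174.
Frame index = 1174 × 30 + 25 = 35245.

frame 35245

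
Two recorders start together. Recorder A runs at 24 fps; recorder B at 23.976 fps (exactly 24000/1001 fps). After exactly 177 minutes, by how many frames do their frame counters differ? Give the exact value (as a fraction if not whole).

254880/1001 frames

177 min = 10620 s.
A emits 24 × 10620 = 254880 frames; B emits 24000/1001 × 10620 = 254880000/1001.
Difference = 254880/1001 frames (≈ 254.6254); B is behind A.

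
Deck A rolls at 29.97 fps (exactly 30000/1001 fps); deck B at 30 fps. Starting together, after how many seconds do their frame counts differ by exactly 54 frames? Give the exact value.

1801.8 seconds

The gap grows by |30 − 30000/1001| = 30/1001 frames per second.
Time for a 54-frame gap: 54 ÷ (30/1001) = 1801.8 s.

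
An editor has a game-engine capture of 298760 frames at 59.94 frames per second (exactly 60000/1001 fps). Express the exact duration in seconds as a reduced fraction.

7476469/1500 seconds

Running time = 298760 ÷ (60000/1001) = 298760 × 1001/60000 = 7476469/1500 s.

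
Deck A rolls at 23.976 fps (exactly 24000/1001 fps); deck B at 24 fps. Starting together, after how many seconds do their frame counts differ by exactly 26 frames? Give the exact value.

13013/12 seconds

The gap grows by |24 − 24000/1001| = 24/1001 frames per second.
Time for a 26-frame gap: 26 ÷ (24/1001) = 13013/12 s.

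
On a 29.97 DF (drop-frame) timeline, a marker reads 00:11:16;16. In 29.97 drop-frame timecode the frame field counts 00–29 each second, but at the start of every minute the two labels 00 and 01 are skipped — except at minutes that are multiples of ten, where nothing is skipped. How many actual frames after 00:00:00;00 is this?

Complete 10-minute blocks: 1, each 17982 frames → 17982.
Remaining 1 whole minute in the current block: 1800 + 0 × 1798 = 1800 frames.
Within the current minute: 16 × 30 + 16 − 2 = 494 (labels ;00/;01 skipped at this minute). Total = 17982 + 1800 + 494 = 20276.

20276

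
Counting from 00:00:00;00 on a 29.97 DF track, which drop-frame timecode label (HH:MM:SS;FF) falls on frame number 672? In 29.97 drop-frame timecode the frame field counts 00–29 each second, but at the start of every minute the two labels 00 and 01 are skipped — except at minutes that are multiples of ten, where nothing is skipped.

00:00:22;12

Each 10-minute DF block holds 10 × 60 × 30 − 9 × 2 = 17982 frames. 672 ÷ 17982 → 0 full blocks, remainder 672.
Within the partial block the first minute is 1800 frames and each further minute 1798, so 0 further minute boundaries passed. Total skipped labels = 18 × 0 + 2 × 0 = 0.
Non-drop label index = 672 + 0 = 672; at 30 labels/s that is 00:00:22:12, i.e. DF 00:00:22;12.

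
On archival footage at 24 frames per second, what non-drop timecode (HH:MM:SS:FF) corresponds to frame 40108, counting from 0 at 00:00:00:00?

00:27:51:04

40108 ÷ 24 = 1671 full seconds, remainder 4 frames.
1671 s = 0 h 27 min 51 s.
Timecode: 00:27:51:04.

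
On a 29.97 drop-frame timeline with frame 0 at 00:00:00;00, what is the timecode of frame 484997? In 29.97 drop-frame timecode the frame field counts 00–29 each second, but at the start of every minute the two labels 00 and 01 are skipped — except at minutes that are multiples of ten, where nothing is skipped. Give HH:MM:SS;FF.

Ten DF minutes hold 17982 frames, so frame 484997 lies in block 26 (frames 467532–485513) with 17465 frames into that block.
The block's first minute is 1800 frames and the rest 1798 each; 17465 frames reaches minute 9, so 26 × 18 + 9 × 2 = 486 labels have been skipped so far.
Adding those back, label number 484997 + 486 = 485483 at 30 labels/s is 16182 s + 23 f = 4 h 29 min 42 s frame 23, i.e. 04:29:42;23.

04:29:42;23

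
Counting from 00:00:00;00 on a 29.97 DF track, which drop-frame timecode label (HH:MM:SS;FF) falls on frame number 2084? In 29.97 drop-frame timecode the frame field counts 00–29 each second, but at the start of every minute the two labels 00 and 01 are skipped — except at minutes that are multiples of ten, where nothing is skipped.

Each 10-minute DF block holds 10 × 60 × 30 − 9 × 2 = 17982 frames. 2084 ÷ 17982 → 0 full blocks, remainder 2084.
Within the partial block the first minute is 1800 frames and each further minute 1798, so 1 further minute boundary passed. Total skipped labels = 18 × 0 + 2 × 1 = 2.
Non-drop label index = 2084 + 2 = 2086; at 30 labels/s that is 00:01:09:16, i.e. DF 00:01:09;16.

00:01:09;16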